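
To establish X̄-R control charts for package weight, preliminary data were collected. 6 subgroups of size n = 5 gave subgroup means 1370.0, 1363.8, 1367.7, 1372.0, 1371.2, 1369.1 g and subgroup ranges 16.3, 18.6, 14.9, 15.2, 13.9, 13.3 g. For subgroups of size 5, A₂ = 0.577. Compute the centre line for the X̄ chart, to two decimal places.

X̄̄ = (1370.0 + 1363.8 + 1367.7 + 1372.0 + 1371.2 + 1369.1) / 6 = 8213.8000 / 6 = 1368.9667
CL = X̄̄ = 1368.9667

1368.97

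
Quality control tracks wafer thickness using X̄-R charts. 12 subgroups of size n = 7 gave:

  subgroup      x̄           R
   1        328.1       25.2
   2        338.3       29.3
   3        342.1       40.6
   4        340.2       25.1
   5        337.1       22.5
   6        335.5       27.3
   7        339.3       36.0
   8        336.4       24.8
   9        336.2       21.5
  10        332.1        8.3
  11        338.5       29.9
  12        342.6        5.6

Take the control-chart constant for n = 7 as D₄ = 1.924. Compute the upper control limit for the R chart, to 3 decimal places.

47.475

R̄ = (25.2 + 29.3 + 40.6 + 25.1 + 22.5 + 27.3 + 36.0 + 24.8 + 21.5 + 8.3 + 29.9 + 5.6) / 12 = 296.1000 / 12 = 24.6750
UCL_R = D₄·R̄ = 1.924 × 24.6750 = 47.4747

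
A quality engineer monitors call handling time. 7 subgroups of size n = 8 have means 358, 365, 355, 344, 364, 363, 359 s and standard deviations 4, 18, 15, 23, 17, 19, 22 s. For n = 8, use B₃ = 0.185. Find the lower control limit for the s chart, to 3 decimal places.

s̄ = (4 + 18 + 15 + 23 + 17 + 19 + 22) / 7 = 16.8571
LCL_s = B₃·s̄ = 0.185 × 16.8571 = 3.1186

3.119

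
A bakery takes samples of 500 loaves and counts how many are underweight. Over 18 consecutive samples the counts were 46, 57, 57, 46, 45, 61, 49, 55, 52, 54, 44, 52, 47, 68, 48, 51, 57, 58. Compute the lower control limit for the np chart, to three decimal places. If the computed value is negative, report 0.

p̄ = Σdᵢ / (k·n) = 947 / (18 × 500) = 0.10522
LCL = np̄ − 3·√(np̄(1−p̄)) = 52.6111 − 3 × 6.8611 = 32.0277

32.028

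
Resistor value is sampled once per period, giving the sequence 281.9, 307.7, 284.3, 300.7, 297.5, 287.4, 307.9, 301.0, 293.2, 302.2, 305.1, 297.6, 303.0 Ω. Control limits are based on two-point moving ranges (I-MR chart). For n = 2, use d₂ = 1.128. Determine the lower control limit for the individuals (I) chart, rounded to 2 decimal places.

266.87

X̄ = (281.9 + 307.7 + 284.3 + 300.7 + 297.5 + 287.4 + 307.9 + 301.0 + 293.2 + 302.2 + 305.1 + 297.6 + 303.0) / 13 = 297.6538
Moving ranges: 25.8, 23.4, 16.4, 3.2, 10.1, 20.5, 6.9, 7.8, 9.0, 2.9, 7.5, 5.4; M̄R̄ = 138.9000 / 12 = 11.5750
LCL = X̄ − 3·M̄R̄/d₂ = 297.6538 − 3 × 11.5750 / 1.128 = 266.8693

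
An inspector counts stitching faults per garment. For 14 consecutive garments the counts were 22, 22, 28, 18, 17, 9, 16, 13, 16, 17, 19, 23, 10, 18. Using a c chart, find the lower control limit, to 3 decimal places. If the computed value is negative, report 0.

c̄ = (22 + 22 + 28 + 18 + 17 + 9 + 16 + 13 + 16 + 17 + 19 + 23 + 10 + 18) / 14 = 248 / 14 = 17.7143
LCL = c̄ − 3√c̄ = 17.7143 − 3 × 4.2088 = 5.0878

5.088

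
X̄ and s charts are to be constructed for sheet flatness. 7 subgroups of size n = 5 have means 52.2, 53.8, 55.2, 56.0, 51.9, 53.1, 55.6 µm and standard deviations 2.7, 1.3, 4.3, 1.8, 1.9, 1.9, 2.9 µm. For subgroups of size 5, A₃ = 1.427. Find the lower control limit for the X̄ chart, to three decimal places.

X̄̄ = (52.2 + 53.8 + 55.2 + 56.0 + 51.9 + 53.1 + 55.6) / 7 = 53.9714
s̄ = (2.7 + 1.3 + 4.3 + 1.8 + 1.9 + 1.9 + 2.9) / 7 = 2.4000
LCL = X̄̄ − A₃·s̄ = 53.9714 − 1.427 × 2.4000 = 50.5466

50.547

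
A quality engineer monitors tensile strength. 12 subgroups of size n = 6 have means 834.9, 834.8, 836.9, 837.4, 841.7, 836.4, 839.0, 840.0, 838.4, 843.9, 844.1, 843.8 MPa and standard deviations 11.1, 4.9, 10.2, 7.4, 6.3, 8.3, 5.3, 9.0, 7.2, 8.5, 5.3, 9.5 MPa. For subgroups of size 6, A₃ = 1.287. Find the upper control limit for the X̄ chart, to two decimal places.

849.25

X̄̄ = (834.9 + 834.8 + 836.9 + 837.4 + 841.7 + 836.4 + 839.0 + 840.0 + 838.4 + 843.9 + 844.1 + 843.8) / 12 = 839.2750
s̄ = (11.1 + 4.9 + 10.2 + 7.4 + 6.3 + 8.3 + 5.3 + 9.0 + 7.2 + 8.5 + 5.3 + 9.5) / 12 = 7.7500
UCL = X̄̄ + A₃·s̄ = 839.2750 + 1.287 × 7.7500 = 849.2492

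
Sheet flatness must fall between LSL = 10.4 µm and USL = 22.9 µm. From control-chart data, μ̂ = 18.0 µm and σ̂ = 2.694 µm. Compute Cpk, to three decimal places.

Cpu = (USL − μ̂) / (3σ̂) = (22.9 − 18.0) / (3 × 2.694) = 0.6063; Cpl = (μ̂ − LSL) / (3σ̂) = (18.0 − 10.4) / (3 × 2.694) = 0.9404; Cpk = min(Cpu, Cpl) = 0.6063

0.606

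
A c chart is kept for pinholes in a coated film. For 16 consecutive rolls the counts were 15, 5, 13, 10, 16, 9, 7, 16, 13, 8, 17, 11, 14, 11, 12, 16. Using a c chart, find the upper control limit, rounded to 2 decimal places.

c̄ = (15 + 5 + 13 + 10 + 16 + 9 + 7 + 16 + 13 + 8 + 17 + 11 + 14 + 11 + 12 + 16) / 16 = 193 / 16 = 12.0625
UCL = c̄ + 3√c̄ = 12.0625 + 3 × √12.0625 = 12.0625 + 3 × 3.4731 = 22.4818

22.48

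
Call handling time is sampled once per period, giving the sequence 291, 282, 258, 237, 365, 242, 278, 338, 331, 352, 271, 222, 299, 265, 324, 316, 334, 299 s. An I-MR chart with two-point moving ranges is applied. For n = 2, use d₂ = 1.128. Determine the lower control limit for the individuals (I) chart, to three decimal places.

X̄ = (291 + 282 + 258 + 237 + 365 + 242 + 278 + 338 + 331 + 352 + 271 + 222 + 299 + 265 + 324 + 316 + 334 + 299) / 18 = 294.6667
Moving ranges: 9, 24, 21, 128, 123, 36, 60, 7, 21, 81, 49, 77, 34, 59, 8, 18, 35; M̄R̄ = 790.0000 / 17 = 46.4706
LCL = X̄ − 3·M̄R̄/d₂ = 294.6667 − 3 × 46.4706 / 1.128 = 171.0747

171.075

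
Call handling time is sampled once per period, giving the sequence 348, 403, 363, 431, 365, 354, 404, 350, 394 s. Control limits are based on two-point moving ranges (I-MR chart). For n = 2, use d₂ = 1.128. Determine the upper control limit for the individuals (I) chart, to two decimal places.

508.10

X̄ = (348 + 403 + 363 + 431 + 365 + 354 + 404 + 350 + 394) / 9 = 379.1111
Moving ranges: 55, 40, 68, 66, 11, 50, 54, 44; M̄R̄ = 388.0000 / 8 = 48.5000
UCL = X̄ + 3·M̄R̄/d₂ = 379.1111 + 3 × 48.5000 / 1.128 = 508.1005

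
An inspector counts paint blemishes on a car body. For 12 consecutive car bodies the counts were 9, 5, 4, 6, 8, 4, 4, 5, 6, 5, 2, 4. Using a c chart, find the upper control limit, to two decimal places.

11.99

c̄ = (9 + 5 + 4 + 6 + 8 + 4 + 4 + 5 + 6 + 5 + 2 + 4) / 12 = 62 / 12 = 5.1667
UCL = c̄ + 3√c̄ = 5.1667 + 3 × √5.1667 = 5.1667 + 3 × 2.2730 = 11.9858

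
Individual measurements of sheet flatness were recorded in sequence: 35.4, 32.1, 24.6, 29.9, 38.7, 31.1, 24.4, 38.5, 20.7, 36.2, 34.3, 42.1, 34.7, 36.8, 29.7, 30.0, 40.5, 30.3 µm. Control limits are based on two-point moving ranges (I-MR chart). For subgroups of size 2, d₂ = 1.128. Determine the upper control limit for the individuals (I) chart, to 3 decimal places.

53.726

X̄ = (35.4 + 32.1 + 24.6 + 29.9 + 38.7 + 31.1 + 24.4 + 38.5 + 20.7 + 36.2 + 34.3 + 42.1 + 34.7 + 36.8 + 29.7 + 30.0 + 40.5 + 30.3) / 18 = 32.7778
Moving ranges: 3.3, 7.5, 5.3, 8.8, 7.6, 6.7, 14.1, 17.8, 15.5, 1.9, 7.8, 7.4, 2.1, 7.1, 0.3, 10.5, 10.2; M̄R̄ = 133.9000 / 17 = 7.8765
UCL = X̄ + 3·M̄R̄/d₂ = 32.7778 + 3 × 7.8765 / 1.128 = 53.7258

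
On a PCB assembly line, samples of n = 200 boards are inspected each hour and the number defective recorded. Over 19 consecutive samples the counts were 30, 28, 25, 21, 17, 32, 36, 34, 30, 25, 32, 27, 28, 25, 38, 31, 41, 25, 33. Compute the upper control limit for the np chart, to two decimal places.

p̄ = Σdᵢ / (k·n) = 558 / (19 × 200) = 0.14684
UCL = np̄ + 3·√(np̄(1−p̄)) = 29.3684 + 3 × √(29.3684×0.85316) = 29.3684 + 3 × 5.0056 = 44.3852

44.39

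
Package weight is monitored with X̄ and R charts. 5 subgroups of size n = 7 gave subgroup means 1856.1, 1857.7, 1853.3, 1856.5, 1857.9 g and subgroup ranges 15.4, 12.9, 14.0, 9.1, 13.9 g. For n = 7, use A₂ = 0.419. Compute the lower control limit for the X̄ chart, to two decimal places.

X̄̄ = (1856.1 + 1857.7 + 1853.3 + 1856.5 + 1857.9) / 5 = 9281.5000 / 5 = 1856.3000
R̄ = (15.4 + 12.9 + 14.0 + 9.1 + 13.9) / 5 = 65.3000 / 5 = 13.0600
LCL = X̄̄ − A₂·R̄ = 1856.3000 − 0.419 × 13.0600 = 1850.8279

1850.83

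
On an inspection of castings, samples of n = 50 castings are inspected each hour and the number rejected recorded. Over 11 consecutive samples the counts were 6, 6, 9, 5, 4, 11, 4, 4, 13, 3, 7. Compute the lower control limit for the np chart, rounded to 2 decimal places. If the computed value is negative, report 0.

p̄ = Σdᵢ / (k·n) = 72 / (11 × 50) = 0.13091
LCL = np̄ − 3·√(np̄(1−p̄)) = 6.5455 − 3 × 2.3851 = -0.6098 → 0 (negative, so LCL = 0)

0.00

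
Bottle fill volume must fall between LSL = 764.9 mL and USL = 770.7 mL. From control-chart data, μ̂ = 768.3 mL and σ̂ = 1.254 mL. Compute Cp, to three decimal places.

Cp = (USL − LSL) / (6σ̂) = (770.7 − 764.9) / (6 × 1.254) = 5.8000 / 7.5240 = 0.7709

0.771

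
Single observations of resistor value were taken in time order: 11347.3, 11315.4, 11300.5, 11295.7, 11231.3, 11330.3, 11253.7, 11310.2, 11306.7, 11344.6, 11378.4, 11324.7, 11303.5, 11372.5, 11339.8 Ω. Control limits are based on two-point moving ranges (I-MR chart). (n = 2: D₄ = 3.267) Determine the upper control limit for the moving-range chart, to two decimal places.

139.99

Moving ranges: 31.9, 14.9, 4.8, 64.4, 99.0, 76.6, 56.5, 3.5, 37.9, 33.8, 53.7, 21.2, 69.0, 32.7; M̄R̄ = 599.9000 / 14 = 42.8500
UCL_MR = D₄·M̄R̄ = 3.267 × 42.8500 = 139.9909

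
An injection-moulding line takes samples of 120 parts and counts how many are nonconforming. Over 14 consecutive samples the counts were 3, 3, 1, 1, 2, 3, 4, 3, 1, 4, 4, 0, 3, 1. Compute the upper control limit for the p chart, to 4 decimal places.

0.0576

p̄ = Σdᵢ / (k·n) = 33 / (14 × 120) = 0.01964
UCL = p̄ + 3·√(p̄(1−p̄)/n) = 0.01964 + 3 × √(0.01964×0.98036/120) = 0.01964 + 3 × 0.01267 = 0.05765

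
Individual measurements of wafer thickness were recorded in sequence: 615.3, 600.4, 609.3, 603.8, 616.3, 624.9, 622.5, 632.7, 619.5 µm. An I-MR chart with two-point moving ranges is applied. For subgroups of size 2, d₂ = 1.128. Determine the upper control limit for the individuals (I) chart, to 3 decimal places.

X̄ = (615.3 + 600.4 + 609.3 + 603.8 + 616.3 + 624.9 + 622.5 + 632.7 + 619.5) / 9 = 616.0778
Moving ranges: 14.9, 8.9, 5.5, 12.5, 8.6, 2.4, 10.2, 13.2; M̄R̄ = 76.2000 / 8 = 9.5250
UCL = X̄ + 3·M̄R̄/d₂ = 616.0778 + 3 × 9.5250 / 1.128 = 641.4102

641.410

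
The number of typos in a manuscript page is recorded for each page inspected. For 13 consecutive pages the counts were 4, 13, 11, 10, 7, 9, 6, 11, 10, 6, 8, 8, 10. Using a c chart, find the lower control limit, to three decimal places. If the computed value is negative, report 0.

0.000

c̄ = (4 + 13 + 11 + 10 + 7 + 9 + 6 + 11 + 10 + 6 + 8 + 8 + 10) / 13 = 113 / 13 = 8.6923
LCL = c̄ − 3√c̄ = 8.6923 − 3 × 2.9483 = -0.1525 → 0 (cannot be negative)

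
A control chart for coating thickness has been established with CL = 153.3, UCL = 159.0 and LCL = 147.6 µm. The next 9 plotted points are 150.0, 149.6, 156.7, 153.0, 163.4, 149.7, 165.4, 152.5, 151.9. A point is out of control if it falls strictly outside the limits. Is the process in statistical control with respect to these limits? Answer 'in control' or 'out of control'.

out of control

Compare each point to [147.6, 159.0]: sample 5 = 163.4 > UCL; sample 7 = 165.4 > UCL.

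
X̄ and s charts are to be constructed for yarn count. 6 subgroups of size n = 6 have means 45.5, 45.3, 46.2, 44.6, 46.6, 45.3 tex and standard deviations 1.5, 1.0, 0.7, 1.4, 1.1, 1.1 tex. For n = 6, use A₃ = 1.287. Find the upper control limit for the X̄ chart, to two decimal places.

X̄̄ = (45.5 + 45.3 + 46.2 + 44.6 + 46.6 + 45.3) / 6 = 45.5833
s̄ = (1.5 + 1.0 + 0.7 + 1.4 + 1.1 + 1.1) / 6 = 1.1333
UCL = X̄̄ + A₃·s̄ = 45.5833 + 1.287 × 1.1333 = 47.0419

47.04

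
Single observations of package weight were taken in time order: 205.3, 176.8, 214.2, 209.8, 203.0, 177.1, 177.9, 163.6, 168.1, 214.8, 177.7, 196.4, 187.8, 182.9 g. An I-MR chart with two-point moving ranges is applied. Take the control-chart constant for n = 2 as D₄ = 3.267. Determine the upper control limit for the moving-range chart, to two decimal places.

59.96

Moving ranges: 28.5, 37.4, 4.4, 6.8, 25.9, 0.8, 14.3, 4.5, 46.7, 37.1, 18.7, 8.6, 4.9; M̄R̄ = 238.6000 / 13 = 18.3538
UCL_MR = D₄·M̄R̄ = 3.267 × 18.3538 = 59.9620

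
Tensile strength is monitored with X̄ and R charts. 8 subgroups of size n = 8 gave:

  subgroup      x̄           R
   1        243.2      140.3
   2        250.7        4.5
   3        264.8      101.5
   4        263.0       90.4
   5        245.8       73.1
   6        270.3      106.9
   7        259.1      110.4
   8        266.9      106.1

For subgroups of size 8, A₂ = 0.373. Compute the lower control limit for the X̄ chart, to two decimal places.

X̄̄ = (243.2 + 250.7 + 264.8 + 263.0 + 245.8 + 270.3 + 259.1 + 266.9) / 8 = 2063.8000 / 8 = 257.9750
R̄ = (140.3 + 4.5 + 101.5 + 90.4 + 73.1 + 106.9 + 110.4 + 106.1) / 8 = 733.2000 / 8 = 91.6500
LCL = X̄̄ − A₂·R̄ = 257.9750 − 0.373 × 91.6500 = 223.7896

223.79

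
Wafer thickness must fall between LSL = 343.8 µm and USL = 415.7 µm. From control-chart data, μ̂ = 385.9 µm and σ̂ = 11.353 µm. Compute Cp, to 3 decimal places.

Cp = (USL − LSL) / (6σ̂) = (415.7 − 343.8) / (6 × 11.353) = 71.9000 / 68.1180 = 1.0555

1.056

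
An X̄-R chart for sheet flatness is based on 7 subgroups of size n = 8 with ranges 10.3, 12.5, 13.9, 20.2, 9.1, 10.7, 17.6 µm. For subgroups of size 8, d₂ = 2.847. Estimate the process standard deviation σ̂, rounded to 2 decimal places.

R̄ = (10.3 + 12.5 + 13.9 + 20.2 + 9.1 + 10.7 + 17.6) / 7 = 13.4714
σ̂ = R̄ / d₂ = 13.4714 / 2.847 = 4.7318

4.73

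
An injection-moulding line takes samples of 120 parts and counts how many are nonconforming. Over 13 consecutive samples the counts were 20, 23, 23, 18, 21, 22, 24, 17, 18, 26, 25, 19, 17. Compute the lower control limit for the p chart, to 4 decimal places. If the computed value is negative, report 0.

p̄ = Σdᵢ / (k·n) = 273 / (13 × 120) = 0.17500
LCL = p̄ − 3·√(p̄(1−p̄)/n) = 0.17500 − 3 × 0.03469 = 0.07094

0.0709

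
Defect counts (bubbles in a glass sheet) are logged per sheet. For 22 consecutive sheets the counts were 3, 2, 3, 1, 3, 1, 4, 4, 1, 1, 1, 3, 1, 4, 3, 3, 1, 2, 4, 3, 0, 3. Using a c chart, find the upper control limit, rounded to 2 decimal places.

6.89

c̄ = (3 + 2 + 3 + 1 + 3 + 1 + 4 + 4 + 1 + 1 + 1 + 3 + 1 + 4 + 3 + 3 + 1 + 2 + 4 + 3 + 0 + 3) / 22 = 51 / 22 = 2.3182
UCL = c̄ + 3√c̄ = 2.3182 + 3 × √2.3182 = 2.3182 + 3 × 1.5226 = 6.8859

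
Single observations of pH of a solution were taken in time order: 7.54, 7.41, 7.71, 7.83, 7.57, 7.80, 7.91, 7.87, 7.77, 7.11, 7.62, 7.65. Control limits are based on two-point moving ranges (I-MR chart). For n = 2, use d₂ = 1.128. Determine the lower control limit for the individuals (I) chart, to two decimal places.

7.05

X̄ = (7.54 + 7.41 + 7.71 + 7.83 + 7.57 + 7.80 + 7.91 + 7.87 + 7.77 + 7.11 + 7.62 + 7.65) / 12 = 7.6492
Moving ranges: 0.13, 0.30, 0.12, 0.26, 0.23, 0.11, 0.04, 0.10, 0.66, 0.51, 0.03; M̄R̄ = 2.4900 / 11 = 0.2264
LCL = X̄ − 3·M̄R̄/d₂ = 7.6492 − 3 × 0.2264 / 1.128 = 7.0471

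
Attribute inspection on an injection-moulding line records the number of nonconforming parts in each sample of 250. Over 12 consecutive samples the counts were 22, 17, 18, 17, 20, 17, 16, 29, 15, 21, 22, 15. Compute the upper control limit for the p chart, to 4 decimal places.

0.1267

p̄ = Σdᵢ / (k·n) = 229 / (12 × 250) = 0.07633
UCL = p̄ + 3·√(p̄(1−p̄)/n) = 0.07633 + 3 × √(0.07633×0.92367/250) = 0.07633 + 3 × 0.01679 = 0.12671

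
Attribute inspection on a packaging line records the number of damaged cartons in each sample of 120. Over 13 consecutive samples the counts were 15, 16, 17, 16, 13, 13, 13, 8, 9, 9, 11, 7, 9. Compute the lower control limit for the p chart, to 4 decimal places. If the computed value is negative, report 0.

p̄ = Σdᵢ / (k·n) = 156 / (13 × 120) = 0.10000
LCL = p̄ − 3·√(p̄(1−p̄)/n) = 0.10000 − 3 × 0.02739 = 0.01784

0.0178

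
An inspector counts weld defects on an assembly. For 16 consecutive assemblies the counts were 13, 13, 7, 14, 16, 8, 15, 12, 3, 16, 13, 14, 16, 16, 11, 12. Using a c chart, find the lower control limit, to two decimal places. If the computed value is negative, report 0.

1.86

c̄ = (13 + 13 + 7 + 14 + 16 + 8 + 15 + 12 + 3 + 16 + 13 + 14 + 16 + 16 + 11 + 12) / 16 = 199 / 16 = 12.4375
LCL = c̄ − 3√c̄ = 12.4375 − 3 × 3.5267 = 1.8574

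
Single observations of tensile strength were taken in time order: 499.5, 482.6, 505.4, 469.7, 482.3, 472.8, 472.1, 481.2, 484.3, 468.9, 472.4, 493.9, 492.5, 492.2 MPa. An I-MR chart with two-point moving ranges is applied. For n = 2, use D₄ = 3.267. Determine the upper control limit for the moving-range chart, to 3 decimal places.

38.324

Moving ranges: 16.9, 22.8, 35.7, 12.6, 9.5, 0.7, 9.1, 3.1, 15.4, 3.5, 21.5, 1.4, 0.3; M̄R̄ = 152.5000 / 13 = 11.7308
UCL_MR = D₄·M̄R̄ = 3.267 × 11.7308 = 38.3244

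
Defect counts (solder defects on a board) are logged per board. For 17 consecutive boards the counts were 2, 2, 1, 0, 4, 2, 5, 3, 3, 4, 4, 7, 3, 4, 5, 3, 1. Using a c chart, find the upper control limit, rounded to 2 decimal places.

8.41

c̄ = (2 + 2 + 1 + 0 + 4 + 2 + 5 + 3 + 3 + 4 + 4 + 7 + 3 + 4 + 5 + 3 + 1) / 17 = 53 / 17 = 3.1176
UCL = c̄ + 3√c̄ = 3.1176 + 3 × √3.1176 = 3.1176 + 3 × 1.7657 = 8.4147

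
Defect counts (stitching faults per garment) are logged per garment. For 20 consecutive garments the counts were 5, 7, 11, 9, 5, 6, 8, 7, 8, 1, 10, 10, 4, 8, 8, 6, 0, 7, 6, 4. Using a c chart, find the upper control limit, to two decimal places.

14.15

c̄ = (5 + 7 + 11 + 9 + 5 + 6 + 8 + 7 + 8 + 1 + 10 + 10 + 4 + 8 + 8 + 6 + 0 + 7 + 6 + 4) / 20 = 130 / 20 = 6.5000
UCL = c̄ + 3√c̄ = 6.5000 + 3 × √6.5000 = 6.5000 + 3 × 2.5495 = 14.1485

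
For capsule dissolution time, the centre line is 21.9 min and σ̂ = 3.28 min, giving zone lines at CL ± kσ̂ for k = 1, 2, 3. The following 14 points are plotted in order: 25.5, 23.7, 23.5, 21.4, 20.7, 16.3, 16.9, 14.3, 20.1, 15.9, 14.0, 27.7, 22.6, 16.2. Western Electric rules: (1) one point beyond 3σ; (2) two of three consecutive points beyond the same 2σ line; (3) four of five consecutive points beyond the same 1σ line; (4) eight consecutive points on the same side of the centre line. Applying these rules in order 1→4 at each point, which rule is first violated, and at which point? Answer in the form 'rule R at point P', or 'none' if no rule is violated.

rule 3 at point 10

Zone of each point (C = within 1σ̂, B = 1σ̂–2σ̂, A = 2σ̂–3σ̂, * = beyond 3σ̂; sign = side of CL): 1:+B, 2:+C, 3:+C, 4:-C, 5:-C, 6:-B, 7:-B, 8:-A, 9:-C, 10:-B, 11:-A, 12:+B, 13:+C, 14:-B
Rule 3 (four of five consecutive points beyond the same 1σ limit) is satisfied at point 10.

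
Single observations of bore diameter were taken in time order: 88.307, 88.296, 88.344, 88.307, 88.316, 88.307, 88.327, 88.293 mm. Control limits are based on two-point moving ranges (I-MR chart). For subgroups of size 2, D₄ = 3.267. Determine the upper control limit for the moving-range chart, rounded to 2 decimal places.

0.08

Moving ranges: 0.011, 0.048, 0.037, 0.009, 0.009, 0.020, 0.034; M̄R̄ = 0.1680 / 7 = 0.0240
UCL_MR = D₄·M̄R̄ = 3.267 × 0.0240 = 0.0784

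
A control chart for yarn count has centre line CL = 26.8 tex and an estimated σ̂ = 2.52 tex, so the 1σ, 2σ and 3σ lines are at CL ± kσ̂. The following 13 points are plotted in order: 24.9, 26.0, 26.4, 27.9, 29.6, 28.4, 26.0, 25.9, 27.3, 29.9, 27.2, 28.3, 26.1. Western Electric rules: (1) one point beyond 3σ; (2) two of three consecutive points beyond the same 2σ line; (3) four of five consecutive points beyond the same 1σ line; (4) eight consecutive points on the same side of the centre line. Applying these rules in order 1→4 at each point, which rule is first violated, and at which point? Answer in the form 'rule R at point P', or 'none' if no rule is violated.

none

Zone of each point (C = within 1σ̂, B = 1σ̂–2σ̂, A = 2σ̂–3σ̂, * = beyond 3σ̂; sign = side of CL): 1:-C, 2:-C, 3:-C, 4:+C, 5:+B, 6:+C, 7:-C, 8:-C, 9:+C, 10:+B, 11:+C, 12:+C, 13:-C
No rule fires across all 13 points.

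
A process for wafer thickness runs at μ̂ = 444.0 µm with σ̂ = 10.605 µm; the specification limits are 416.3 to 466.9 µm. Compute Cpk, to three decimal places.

Cpu = (USL − μ̂) / (3σ̂) = (466.9 − 444.0) / (3 × 10.605) = 0.7198; Cpl = (μ̂ − LSL) / (3σ̂) = (444.0 − 416.3) / (3 × 10.605) = 0.8707; Cpk = min(Cpu, Cpl) = 0.7198

0.720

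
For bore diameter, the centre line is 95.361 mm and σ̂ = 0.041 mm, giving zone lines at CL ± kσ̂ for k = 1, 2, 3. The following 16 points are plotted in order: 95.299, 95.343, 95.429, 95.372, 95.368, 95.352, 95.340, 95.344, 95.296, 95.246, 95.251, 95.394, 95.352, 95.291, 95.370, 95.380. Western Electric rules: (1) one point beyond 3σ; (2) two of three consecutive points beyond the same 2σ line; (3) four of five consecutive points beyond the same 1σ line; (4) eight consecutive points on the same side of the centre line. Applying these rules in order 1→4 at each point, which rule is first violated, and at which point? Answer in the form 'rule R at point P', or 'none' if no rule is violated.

rule 2 at point 11

Zone of each point (C = within 1σ̂, B = 1σ̂–2σ̂, A = 2σ̂–3σ̂, * = beyond 3σ̂; sign = side of CL): 1:-B, 2:-C, 3:+B, 4:+C, 5:+C, 6:-C, 7:-C, 8:-C, 9:-B, 10:-A, 11:-A, 12:+C, 13:-C, 14:-B, 15:+C, 16:+C
Rule 2 (two of three consecutive points beyond the same 2σ limit) is satisfied at point 11.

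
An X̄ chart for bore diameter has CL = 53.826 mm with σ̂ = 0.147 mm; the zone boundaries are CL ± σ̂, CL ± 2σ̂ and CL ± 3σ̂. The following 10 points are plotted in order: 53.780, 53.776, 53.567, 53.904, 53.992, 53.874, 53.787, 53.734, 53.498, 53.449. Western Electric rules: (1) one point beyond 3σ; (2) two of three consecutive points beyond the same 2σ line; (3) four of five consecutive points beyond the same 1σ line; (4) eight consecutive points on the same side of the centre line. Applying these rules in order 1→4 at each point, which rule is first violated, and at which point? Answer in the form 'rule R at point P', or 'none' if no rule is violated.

rule 2 at point 10

Zone of each point (C = within 1σ̂, B = 1σ̂–2σ̂, A = 2σ̂–3σ̂, * = beyond 3σ̂; sign = side of CL): 1:-C, 2:-C, 3:-B, 4:+C, 5:+B, 6:+C, 7:-C, 8:-C, 9:-A, 10:-A
Rule 2 (two of three consecutive points beyond the same 2σ limit) is satisfied at point 10.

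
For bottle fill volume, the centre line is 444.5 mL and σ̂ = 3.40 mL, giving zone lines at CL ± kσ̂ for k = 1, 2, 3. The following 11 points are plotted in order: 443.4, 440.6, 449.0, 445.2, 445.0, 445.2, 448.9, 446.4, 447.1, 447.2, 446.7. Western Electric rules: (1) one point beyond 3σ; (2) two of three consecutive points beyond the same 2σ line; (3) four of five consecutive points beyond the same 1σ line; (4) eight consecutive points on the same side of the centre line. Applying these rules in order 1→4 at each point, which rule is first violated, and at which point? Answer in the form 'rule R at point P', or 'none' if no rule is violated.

Zone of each point (C = within 1σ̂, B = 1σ̂–2σ̂, A = 2σ̂–3σ̂, * = beyond 3σ̂; sign = side of CL): 1:-C, 2:-B, 3:+B, 4:+C, 5:+C, 6:+C, 7:+B, 8:+C, 9:+C, 10:+C, 11:+C
Rule 4 (eight consecutive points on the same side of the centre line) is satisfied at point 10.

rule 4 at point 10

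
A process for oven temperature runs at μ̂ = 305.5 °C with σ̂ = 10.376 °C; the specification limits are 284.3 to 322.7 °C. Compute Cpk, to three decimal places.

0.553

Cpu = (USL − μ̂) / (3σ̂) = (322.7 − 305.5) / (3 × 10.376) = 0.5526; Cpl = (μ̂ − LSL) / (3σ̂) = (305.5 − 284.3) / (3 × 10.376) = 0.6811; Cpk = min(Cpu, Cpl) = 0.5526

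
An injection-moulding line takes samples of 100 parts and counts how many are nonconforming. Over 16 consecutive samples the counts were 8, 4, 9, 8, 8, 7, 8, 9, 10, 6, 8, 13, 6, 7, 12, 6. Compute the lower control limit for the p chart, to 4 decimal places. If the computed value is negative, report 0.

0.0000

p̄ = Σdᵢ / (k·n) = 129 / (16 × 100) = 0.08063
LCL = p̄ − 3·√(p̄(1−p̄)/n) = 0.08063 − 3 × 0.02723 = -0.00105 → 0 (negative, so LCL = 0)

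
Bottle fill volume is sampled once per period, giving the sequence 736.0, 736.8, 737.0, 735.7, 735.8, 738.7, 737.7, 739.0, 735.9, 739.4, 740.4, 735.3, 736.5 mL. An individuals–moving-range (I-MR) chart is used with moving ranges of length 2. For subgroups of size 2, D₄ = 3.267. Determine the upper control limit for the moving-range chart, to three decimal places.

5.853

Moving ranges: 0.8, 0.2, 1.3, 0.1, 2.9, 1.0, 1.3, 3.1, 3.5, 1.0, 5.1, 1.2; M̄R̄ = 21.5000 / 12 = 1.7917
UCL_MR = D₄·M̄R̄ = 3.267 × 1.7917 = 5.8534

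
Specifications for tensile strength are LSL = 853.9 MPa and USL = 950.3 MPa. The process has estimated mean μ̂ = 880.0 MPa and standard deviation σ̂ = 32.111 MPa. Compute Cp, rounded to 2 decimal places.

Cp = (USL − LSL) / (6σ̂) = (950.3 − 853.9) / (6 × 32.111) = 96.4000 / 192.6660 = 0.5003

0.50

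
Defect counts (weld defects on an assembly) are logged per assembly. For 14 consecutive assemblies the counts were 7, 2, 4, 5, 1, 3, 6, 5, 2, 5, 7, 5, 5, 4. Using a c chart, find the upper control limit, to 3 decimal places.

10.619

c̄ = (7 + 2 + 4 + 5 + 1 + 3 + 6 + 5 + 2 + 5 + 7 + 5 + 5 + 4) / 14 = 61 / 14 = 4.3571
UCL = c̄ + 3√c̄ = 4.3571 + 3 × √4.3571 = 4.3571 + 3 × 2.0874 = 10.6193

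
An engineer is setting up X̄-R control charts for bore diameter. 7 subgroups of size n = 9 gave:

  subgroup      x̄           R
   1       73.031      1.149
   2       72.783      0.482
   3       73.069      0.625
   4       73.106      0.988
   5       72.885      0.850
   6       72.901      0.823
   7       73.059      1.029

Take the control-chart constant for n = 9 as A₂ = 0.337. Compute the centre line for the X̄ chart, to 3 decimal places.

X̄̄ = (73.031 + 72.783 + 73.069 + 73.106 + 72.885 + 72.901 + 73.059) / 7 = 510.8340 / 7 = 72.9763
CL = X̄̄ = 72.9763

72.976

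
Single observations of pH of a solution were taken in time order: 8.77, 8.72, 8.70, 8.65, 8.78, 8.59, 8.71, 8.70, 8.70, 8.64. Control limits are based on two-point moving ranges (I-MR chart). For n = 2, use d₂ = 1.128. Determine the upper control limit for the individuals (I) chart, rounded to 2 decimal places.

X̄ = (8.77 + 8.72 + 8.70 + 8.65 + 8.78 + 8.59 + 8.71 + 8.70 + 8.70 + 8.64) / 10 = 8.6960
Moving ranges: 0.05, 0.02, 0.05, 0.13, 0.19, 0.12, 0.01, 0.00, 0.06; M̄R̄ = 0.6300 / 9 = 0.0700
UCL = X̄ + 3·M̄R̄/d₂ = 8.6960 + 3 × 0.0700 / 1.128 = 8.8822

8.88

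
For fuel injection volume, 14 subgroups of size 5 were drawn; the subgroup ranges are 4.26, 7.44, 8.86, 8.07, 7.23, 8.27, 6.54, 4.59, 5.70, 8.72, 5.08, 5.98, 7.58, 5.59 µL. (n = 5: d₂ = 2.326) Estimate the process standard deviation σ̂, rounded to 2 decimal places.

2.88

R̄ = (4.26 + 7.44 + 8.86 + 8.07 + 7.23 + 8.27 + 6.54 + 4.59 + 5.70 + 8.72 + 5.08 + 5.98 + 7.58 + 5.59) / 14 = 6.7079
σ̂ = R̄ / d₂ = 6.7079 / 2.326 = 2.8839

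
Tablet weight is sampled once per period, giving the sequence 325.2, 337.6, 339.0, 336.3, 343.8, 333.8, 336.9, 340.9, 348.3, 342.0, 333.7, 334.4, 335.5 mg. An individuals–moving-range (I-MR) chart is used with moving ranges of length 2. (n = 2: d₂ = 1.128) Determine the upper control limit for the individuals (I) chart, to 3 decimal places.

351.876

X̄ = (325.2 + 337.6 + 339.0 + 336.3 + 343.8 + 333.8 + 336.9 + 340.9 + 348.3 + 342.0 + 333.7 + 334.4 + 335.5) / 13 = 337.4923
Moving ranges: 12.4, 1.4, 2.7, 7.5, 10.0, 3.1, 4.0, 7.4, 6.3, 8.3, 0.7, 1.1; M̄R̄ = 64.9000 / 12 = 5.4083
UCL = X̄ + 3·M̄R̄/d₂ = 337.4923 + 3 × 5.4083 / 1.128 = 351.8762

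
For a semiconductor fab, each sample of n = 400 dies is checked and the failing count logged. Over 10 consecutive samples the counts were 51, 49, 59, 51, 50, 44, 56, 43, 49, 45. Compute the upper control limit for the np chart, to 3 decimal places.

69.492

p̄ = Σdᵢ / (k·n) = 497 / (10 × 400) = 0.12425
UCL = np̄ + 3·√(np̄(1−p̄)) = 49.7000 + 3 × √(49.7000×0.87575) = 49.7000 + 3 × 6.5973 = 69.4920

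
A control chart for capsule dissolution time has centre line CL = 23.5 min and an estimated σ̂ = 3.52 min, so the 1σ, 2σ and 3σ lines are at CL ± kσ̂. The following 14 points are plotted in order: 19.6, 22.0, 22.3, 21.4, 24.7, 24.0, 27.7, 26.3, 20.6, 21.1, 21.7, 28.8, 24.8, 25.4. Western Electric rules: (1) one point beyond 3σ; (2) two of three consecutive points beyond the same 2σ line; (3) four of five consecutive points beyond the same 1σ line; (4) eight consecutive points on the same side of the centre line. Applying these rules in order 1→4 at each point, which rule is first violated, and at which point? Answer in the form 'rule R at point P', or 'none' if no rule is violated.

Zone of each point (C = within 1σ̂, B = 1σ̂–2σ̂, A = 2σ̂–3σ̂, * = beyond 3σ̂; sign = side of CL): 1:-B, 2:-C, 3:-C, 4:-C, 5:+C, 6:+C, 7:+B, 8:+C, 9:-C, 10:-C, 11:-C, 12:+B, 13:+C, 14:+C
No rule fires across all 14 points.

none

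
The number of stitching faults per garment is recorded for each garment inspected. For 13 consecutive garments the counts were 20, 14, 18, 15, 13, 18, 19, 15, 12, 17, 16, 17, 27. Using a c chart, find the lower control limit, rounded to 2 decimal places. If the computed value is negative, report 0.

4.63

c̄ = (20 + 14 + 18 + 15 + 13 + 18 + 19 + 15 + 12 + 17 + 16 + 17 + 27) / 13 = 221 / 13 = 17.0000
LCL = c̄ − 3√c̄ = 17.0000 − 3 × 4.1231 = 4.6307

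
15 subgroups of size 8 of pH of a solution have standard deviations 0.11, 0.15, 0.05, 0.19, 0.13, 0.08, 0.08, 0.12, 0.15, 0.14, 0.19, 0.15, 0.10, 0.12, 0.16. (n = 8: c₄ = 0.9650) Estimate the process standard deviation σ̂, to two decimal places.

0.13

s̄ = (0.11 + 0.15 + 0.05 + 0.19 + 0.13 + 0.08 + 0.08 + 0.12 + 0.15 + 0.14 + 0.19 + 0.15 + 0.10 + 0.12 + 0.16) / 15 = 0.1280
σ̂ = s̄ / c₄ = 0.1280 / 0.9650 = 0.1326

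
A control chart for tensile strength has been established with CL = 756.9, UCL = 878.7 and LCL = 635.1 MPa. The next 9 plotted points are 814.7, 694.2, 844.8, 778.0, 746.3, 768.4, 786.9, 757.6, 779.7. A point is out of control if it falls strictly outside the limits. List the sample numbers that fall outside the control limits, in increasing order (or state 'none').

All 9 points lie within [635.1, 878.7].

none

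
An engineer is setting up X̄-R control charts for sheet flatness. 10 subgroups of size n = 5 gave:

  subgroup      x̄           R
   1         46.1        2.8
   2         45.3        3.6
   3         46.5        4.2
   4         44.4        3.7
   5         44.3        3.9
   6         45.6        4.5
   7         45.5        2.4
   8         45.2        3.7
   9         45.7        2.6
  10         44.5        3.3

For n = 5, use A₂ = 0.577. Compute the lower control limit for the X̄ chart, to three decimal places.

X̄̄ = (46.1 + 45.3 + 46.5 + 44.4 + 44.3 + 45.6 + 45.5 + 45.2 + 45.7 + 44.5) / 10 = 453.1000 / 10 = 45.3100
R̄ = (2.8 + 3.6 + 4.2 + 3.7 + 3.9 + 4.5 + 2.4 + 3.7 + 2.6 + 3.3) / 10 = 34.7000 / 10 = 3.4700
LCL = X̄̄ − A₂·R̄ = 45.3100 − 0.577 × 3.4700 = 43.3078

43.308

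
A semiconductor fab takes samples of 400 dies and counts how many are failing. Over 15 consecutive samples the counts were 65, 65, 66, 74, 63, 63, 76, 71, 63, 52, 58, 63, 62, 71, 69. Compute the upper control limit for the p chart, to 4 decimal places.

p̄ = Σdᵢ / (k·n) = 981 / (15 × 400) = 0.16350
UCL = p̄ + 3·√(p̄(1−p̄)/n) = 0.16350 + 3 × √(0.16350×0.83650/400) = 0.16350 + 3 × 0.01849 = 0.21897

0.2190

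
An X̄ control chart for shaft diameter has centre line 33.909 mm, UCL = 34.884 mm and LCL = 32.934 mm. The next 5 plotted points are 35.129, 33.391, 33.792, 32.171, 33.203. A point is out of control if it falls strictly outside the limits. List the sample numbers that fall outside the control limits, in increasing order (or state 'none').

1, 4

Compare each point to [32.934, 34.884]: sample 1 = 35.129 > UCL; sample 4 = 32.171 < LCL.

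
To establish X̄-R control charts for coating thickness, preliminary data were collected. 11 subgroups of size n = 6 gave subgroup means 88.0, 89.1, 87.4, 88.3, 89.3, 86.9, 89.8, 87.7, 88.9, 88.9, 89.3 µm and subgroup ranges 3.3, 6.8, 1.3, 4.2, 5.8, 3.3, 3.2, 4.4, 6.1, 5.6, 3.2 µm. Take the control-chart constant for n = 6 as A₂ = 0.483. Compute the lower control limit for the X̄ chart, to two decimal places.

86.44

X̄̄ = (88.0 + 89.1 + 87.4 + 88.3 + 89.3 + 86.9 + 89.8 + 87.7 + 88.9 + 88.9 + 89.3) / 11 = 973.6000 / 11 = 88.5091
R̄ = (3.3 + 6.8 + 1.3 + 4.2 + 5.8 + 3.3 + 3.2 + 4.4 + 6.1 + 5.6 + 3.2) / 11 = 47.2000 / 11 = 4.2909
LCL = X̄̄ − A₂·R̄ = 88.5091 − 0.483 × 4.2909 = 86.4366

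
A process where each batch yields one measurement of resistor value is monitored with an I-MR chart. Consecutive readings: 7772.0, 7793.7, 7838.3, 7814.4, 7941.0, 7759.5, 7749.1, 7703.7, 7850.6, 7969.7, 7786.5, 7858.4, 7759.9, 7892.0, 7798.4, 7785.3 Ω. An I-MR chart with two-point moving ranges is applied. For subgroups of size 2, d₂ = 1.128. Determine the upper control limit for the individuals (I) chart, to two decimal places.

8049.74

X̄ = (7772.0 + 7793.7 + 7838.3 + 7814.4 + 7941.0 + 7759.5 + 7749.1 + 7703.7 + 7850.6 + 7969.7 + 7786.5 + 7858.4 + 7759.9 + 7892.0 + 7798.4 + 7785.3) / 16 = 7817.0312
Moving ranges: 21.7, 44.6, 23.9, 126.6, 181.5, 10.4, 45.4, 146.9, 119.1, 183.2, 71.9, 98.5, 132.1, 93.6, 13.1; M̄R̄ = 1312.5000 / 15 = 87.5000
UCL = X̄ + 3·M̄R̄/d₂ = 7817.0312 + 3 × 87.5000 / 1.128 = 8049.7440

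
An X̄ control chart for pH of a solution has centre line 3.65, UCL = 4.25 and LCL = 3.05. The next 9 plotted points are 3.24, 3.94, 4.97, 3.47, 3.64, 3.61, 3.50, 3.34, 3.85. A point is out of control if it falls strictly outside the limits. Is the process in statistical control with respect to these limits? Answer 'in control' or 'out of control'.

Compare each point to [3.05, 4.25]: sample 3 = 4.97 > UCL.

out of control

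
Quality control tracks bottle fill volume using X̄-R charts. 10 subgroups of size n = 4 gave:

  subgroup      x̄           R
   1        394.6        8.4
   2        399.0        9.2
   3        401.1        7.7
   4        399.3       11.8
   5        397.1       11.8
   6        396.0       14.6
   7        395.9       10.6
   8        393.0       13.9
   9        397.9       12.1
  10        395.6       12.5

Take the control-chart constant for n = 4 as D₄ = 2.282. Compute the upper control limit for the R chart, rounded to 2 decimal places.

25.70

R̄ = (8.4 + 9.2 + 7.7 + 11.8 + 11.8 + 14.6 + 10.6 + 13.9 + 12.1 + 12.5) / 10 = 112.6000 / 10 = 11.2600
UCL_R = D₄·R̄ = 2.282 × 11.2600 = 25.6953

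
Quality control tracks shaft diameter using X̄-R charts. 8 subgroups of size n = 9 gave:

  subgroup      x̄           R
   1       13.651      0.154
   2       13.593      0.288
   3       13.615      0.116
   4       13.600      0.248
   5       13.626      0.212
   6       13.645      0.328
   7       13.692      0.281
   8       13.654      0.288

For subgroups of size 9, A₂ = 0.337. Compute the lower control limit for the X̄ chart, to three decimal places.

13.554

X̄̄ = (13.651 + 13.593 + 13.615 + 13.600 + 13.626 + 13.645 + 13.692 + 13.654) / 8 = 109.0760 / 8 = 13.6345
R̄ = (0.154 + 0.288 + 0.116 + 0.248 + 0.212 + 0.328 + 0.281 + 0.288) / 8 = 1.9150 / 8 = 0.2394
LCL = X̄̄ − A₂·R̄ = 13.6345 − 0.337 × 0.2394 = 13.5538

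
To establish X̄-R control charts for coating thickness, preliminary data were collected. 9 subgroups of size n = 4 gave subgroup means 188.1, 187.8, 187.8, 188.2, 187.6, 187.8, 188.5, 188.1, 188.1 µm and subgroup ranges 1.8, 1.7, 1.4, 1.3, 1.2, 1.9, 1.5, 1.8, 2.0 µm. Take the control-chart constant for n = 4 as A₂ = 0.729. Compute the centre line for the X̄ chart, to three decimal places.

188.000

X̄̄ = (188.1 + 187.8 + 187.8 + 188.2 + 187.6 + 187.8 + 188.5 + 188.1 + 188.1) / 9 = 1692.0000 / 9 = 188.0000
CL = X̄̄ = 188.0000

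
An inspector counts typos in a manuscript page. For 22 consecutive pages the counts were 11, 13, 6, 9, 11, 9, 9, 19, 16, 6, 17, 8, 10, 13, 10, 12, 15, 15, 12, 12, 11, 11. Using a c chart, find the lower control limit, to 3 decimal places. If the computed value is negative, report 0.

c̄ = (11 + 13 + 6 + 9 + 11 + 9 + 9 + 19 + 16 + 6 + 17 + 8 + 10 + 13 + 10 + 12 + 15 + 15 + 12 + 12 + 11 + 11) / 22 = 255 / 22 = 11.5909
LCL = c̄ − 3√c̄ = 11.5909 − 3 × 3.4045 = 1.3773

1.377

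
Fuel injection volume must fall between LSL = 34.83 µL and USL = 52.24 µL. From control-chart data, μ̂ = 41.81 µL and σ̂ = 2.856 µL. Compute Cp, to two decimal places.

Cp = (USL − LSL) / (6σ̂) = (52.24 − 34.83) / (6 × 2.856) = 17.4100 / 17.1360 = 1.0160

1.02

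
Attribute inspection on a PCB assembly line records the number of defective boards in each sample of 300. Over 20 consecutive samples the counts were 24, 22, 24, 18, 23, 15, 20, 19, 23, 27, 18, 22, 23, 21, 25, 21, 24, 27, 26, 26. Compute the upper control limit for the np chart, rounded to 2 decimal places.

p̄ = Σdᵢ / (k·n) = 448 / (20 × 300) = 0.07467
UCL = np̄ + 3·√(np̄(1−p̄)) = 22.4000 + 3 × √(22.4000×0.92533) = 22.4000 + 3 × 4.5527 = 36.0582

36.06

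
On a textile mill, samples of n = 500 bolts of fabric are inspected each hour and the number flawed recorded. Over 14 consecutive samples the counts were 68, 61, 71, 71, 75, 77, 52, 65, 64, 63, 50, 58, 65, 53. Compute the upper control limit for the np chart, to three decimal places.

86.165

p̄ = Σdᵢ / (k·n) = 893 / (14 × 500) = 0.12757
UCL = np̄ + 3·√(np̄(1−p̄)) = 63.7857 + 3 × √(63.7857×0.87243) = 63.7857 + 3 × 7.4598 = 86.1651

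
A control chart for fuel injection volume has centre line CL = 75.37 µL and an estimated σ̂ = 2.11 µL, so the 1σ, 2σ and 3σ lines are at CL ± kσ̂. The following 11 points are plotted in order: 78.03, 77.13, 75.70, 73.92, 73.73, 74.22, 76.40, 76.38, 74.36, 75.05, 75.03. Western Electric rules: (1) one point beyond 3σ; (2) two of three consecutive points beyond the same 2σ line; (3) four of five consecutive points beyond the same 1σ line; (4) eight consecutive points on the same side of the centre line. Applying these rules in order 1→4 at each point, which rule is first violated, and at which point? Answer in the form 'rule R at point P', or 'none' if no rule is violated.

none

Zone of each point (C = within 1σ̂, B = 1σ̂–2σ̂, A = 2σ̂–3σ̂, * = beyond 3σ̂; sign = side of CL): 1:+B, 2:+C, 3:+C, 4:-C, 5:-C, 6:-C, 7:+C, 8:+C, 9:-C, 10:-C, 11:-C
No rule fires across all 11 points.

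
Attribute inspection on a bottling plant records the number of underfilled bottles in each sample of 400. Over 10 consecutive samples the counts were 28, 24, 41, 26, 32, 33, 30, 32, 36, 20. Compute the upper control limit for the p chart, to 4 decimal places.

0.1151

p̄ = Σdᵢ / (k·n) = 302 / (10 × 400) = 0.07550
UCL = p̄ + 3·√(p̄(1−p̄)/n) = 0.07550 + 3 × √(0.07550×0.92450/400) = 0.07550 + 3 × 0.01321 = 0.11513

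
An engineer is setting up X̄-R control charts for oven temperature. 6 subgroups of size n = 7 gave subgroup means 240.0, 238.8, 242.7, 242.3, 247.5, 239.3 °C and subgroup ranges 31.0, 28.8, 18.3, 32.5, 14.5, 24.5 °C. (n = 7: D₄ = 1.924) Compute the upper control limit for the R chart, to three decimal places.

R̄ = (31.0 + 28.8 + 18.3 + 32.5 + 14.5 + 24.5) / 6 = 149.6000 / 6 = 24.9333
UCL_R = D₄·R̄ = 1.924 × 24.9333 = 47.9717

47.972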